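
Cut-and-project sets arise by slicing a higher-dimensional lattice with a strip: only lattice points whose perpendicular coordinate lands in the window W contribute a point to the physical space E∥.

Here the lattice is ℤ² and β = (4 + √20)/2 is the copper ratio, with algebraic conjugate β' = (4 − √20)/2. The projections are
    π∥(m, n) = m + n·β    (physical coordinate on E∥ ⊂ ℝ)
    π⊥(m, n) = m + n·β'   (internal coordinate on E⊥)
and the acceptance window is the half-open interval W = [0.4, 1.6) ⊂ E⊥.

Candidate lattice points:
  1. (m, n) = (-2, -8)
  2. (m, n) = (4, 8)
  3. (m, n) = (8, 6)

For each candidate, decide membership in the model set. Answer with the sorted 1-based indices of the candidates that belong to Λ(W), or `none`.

none

Compute β' = (4−√20)/2 = -0.23607, so π⊥(m,n) = m -0.23607·n.
#1 (-2,-8): internal coord -2 + (-8)·β' = -0.11146; -0.11146 ∉ [0.4, 1.6) → out
#2 (4,8): internal coord 4 + (8)·β' = +2.11146; +2.11146 ∉ [0.4, 1.6) → out
#3 (8,6): internal coord 8 + (6)·β' = +6.58359; +6.58359 ∉ [0.4, 1.6) → out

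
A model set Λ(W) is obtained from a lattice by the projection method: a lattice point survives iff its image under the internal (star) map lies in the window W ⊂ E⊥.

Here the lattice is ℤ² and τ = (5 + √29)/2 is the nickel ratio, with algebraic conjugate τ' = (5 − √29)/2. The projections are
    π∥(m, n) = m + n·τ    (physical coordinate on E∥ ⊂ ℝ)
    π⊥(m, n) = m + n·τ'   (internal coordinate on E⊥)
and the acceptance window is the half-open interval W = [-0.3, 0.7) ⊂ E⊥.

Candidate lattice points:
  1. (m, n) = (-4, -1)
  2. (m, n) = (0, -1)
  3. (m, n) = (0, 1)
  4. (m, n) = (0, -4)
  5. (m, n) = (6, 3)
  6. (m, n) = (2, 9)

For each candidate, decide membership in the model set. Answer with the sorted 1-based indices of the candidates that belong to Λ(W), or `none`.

Compute τ' = (5−√29)/2 = -0.19258, so π⊥(m,n) = m -0.19258·n.
candidate 1: (m,n)=(-4,-1) → π∥ = -4-1·τ ≈ -9.19258, π⊥ = -4-1·τ' ≈ -3.80742 ∉ [-0.3, 0.7) ⇒ out
candidate 2: (m,n)=(0,-1) → π∥ = 0-1·τ ≈ -5.19258, π⊥ = 0-1·τ' ≈ 0.19258 ∈ [-0.3, 0.7) ⇒ IN Λ
candidate 3: (m,n)=(0,1) → π∥ = 0+1·τ ≈ 5.19258, π⊥ = 0+1·τ' ≈ -0.19258 ∈ [-0.3, 0.7) ⇒ IN Λ
candidate 4: (m,n)=(0,-4) → π∥ = 0-4·τ ≈ -20.77033, π⊥ = 0-4·τ' ≈ 0.77033 ∉ [-0.3, 0.7) ⇒ out
candidate 5: (m,n)=(6,3) → π∥ = 6+3·τ ≈ 21.57775, π⊥ = 6+3·τ' ≈ 5.42225 ∉ [-0.3, 0.7) ⇒ out
candidate 6: (m,n)=(2,9) → π∥ = 2+9·τ ≈ 48.73324, π⊥ = 2+9·τ' ≈ 0.26676 ∈ [-0.3, 0.7) ⇒ IN Λ

2, 3, 6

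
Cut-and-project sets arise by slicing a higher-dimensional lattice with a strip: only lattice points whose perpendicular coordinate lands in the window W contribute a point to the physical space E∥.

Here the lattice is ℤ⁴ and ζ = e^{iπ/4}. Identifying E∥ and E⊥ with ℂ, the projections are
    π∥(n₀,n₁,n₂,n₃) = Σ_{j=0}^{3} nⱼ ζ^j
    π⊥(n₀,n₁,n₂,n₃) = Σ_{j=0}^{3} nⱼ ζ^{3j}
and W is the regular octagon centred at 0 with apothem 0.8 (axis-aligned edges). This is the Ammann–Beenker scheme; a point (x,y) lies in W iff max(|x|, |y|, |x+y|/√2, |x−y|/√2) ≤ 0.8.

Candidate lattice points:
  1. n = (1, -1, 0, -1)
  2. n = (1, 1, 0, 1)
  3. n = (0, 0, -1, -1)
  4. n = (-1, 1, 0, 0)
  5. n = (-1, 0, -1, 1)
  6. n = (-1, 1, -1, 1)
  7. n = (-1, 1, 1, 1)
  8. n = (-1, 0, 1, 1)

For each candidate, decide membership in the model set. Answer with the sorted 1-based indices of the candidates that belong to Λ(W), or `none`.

π⊥(n) = n₀ + n₁ζ³ + n₂ζ⁶ + n₃ζ⁹ where ζ = e^{iπ/4}.
#1 (1, -1, 0, -1): internal (1.000000, -1.414214); octagon support 1.707107 vs apothem 0.8 → ∉ W
#2 (1, 1, 0, 1): internal (1.000000, 1.414214); octagon support 1.707107 vs apothem 0.8 → ∉ W
#3 (0, 0, -1, -1): internal (-0.707107, 0.292893); octagon support 0.707107 vs apothem 0.8 → ∈ W
#4 (-1, 1, 0, 0): internal (-1.707107, 0.707107); octagon support 1.707107 vs apothem 0.8 → ∉ W
#5 (-1, 0, -1, 1): internal (-0.292893, 1.707107); octagon support 1.707107 vs apothem 0.8 → ∉ W
#6 (-1, 1, -1, 1): internal (-1.000000, 2.414214); octagon support 2.414214 vs apothem 0.8 → ∉ W
#7 (-1, 1, 1, 1): internal (-1.000000, 0.414214); octagon support 1.000000 vs apothem 0.8 → ∉ W
#8 (-1, 0, 1, 1): internal (-0.292893, -0.292893); octagon support 0.414214 vs apothem 0.8 → ∈ W

3, 8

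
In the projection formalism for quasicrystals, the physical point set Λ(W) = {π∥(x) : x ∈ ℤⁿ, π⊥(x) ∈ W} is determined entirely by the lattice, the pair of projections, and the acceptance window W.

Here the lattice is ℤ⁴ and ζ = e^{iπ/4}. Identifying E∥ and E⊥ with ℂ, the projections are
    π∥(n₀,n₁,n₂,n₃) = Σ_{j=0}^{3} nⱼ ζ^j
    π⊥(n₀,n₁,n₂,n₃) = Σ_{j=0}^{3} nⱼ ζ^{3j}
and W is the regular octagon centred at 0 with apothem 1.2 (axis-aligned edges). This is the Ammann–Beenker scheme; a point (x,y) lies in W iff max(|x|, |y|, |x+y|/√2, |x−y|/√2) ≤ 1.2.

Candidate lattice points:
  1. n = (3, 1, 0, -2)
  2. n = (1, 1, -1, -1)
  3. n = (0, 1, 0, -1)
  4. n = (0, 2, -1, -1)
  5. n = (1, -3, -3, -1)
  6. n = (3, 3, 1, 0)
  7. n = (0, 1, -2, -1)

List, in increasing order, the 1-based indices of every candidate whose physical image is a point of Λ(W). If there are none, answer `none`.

1, 2

With ζ = e^{iπ/4} the internal vectors are ζ^0,ζ^3,ζ^6,ζ^9.
#1 (3, 1, 0, -2): internal (0.8787, -0.7071); octagon support 1.1213 vs apothem 1.2 → ∈ W
#2 (1, 1, -1, -1): internal (-0.4142, 1.0000); octagon support 1.0000 vs apothem 1.2 → ∈ W
#3 (0, 1, 0, -1): internal (-1.4142, 0.0000); octagon support 1.4142 vs apothem 1.2 → ∉ W
#4 (0, 2, -1, -1): internal (-2.1213, 1.7071); octagon support 2.7071 vs apothem 1.2 → ∉ W
#5 (1, -3, -3, -1): internal (2.4142, 0.1716); octagon support 2.4142 vs apothem 1.2 → ∉ W
#6 (3, 3, 1, 0): internal (0.8787, 1.1213); octagon support 1.4142 vs apothem 1.2 → ∉ W
#7 (0, 1, -2, -1): internal (-1.4142, 2.0000); octagon support 2.4142 vs apothem 1.2 → ∉ W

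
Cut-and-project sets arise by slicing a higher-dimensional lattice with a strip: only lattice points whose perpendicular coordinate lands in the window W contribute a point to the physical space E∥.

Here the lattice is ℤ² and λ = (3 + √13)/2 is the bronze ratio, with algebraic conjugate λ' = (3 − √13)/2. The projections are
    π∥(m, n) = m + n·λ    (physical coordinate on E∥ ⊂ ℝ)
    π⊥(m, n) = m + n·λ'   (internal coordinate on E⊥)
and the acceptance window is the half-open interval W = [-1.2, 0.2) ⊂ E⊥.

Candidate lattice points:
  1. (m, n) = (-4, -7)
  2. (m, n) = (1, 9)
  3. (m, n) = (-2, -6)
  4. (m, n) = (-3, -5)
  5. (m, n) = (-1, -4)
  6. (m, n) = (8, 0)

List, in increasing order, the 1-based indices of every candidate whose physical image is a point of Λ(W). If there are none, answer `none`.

Compute λ' = (3−√13)/2 = -0.30278, so π⊥(m,n) = m -0.30278·n.
candidate 1: (m,n)=(-4,-7) → π∥ = -4-7·λ ≈ -27.11943, π⊥ = -4-7·λ' ≈ -1.88057 ∉ [-1.2, 0.2) ⇒ out
candidate 2: (m,n)=(1,9) → π∥ = 1+9·λ ≈ 30.72498, π⊥ = 1+9·λ' ≈ -1.72498 ∉ [-1.2, 0.2) ⇒ out
candidate 3: (m,n)=(-2,-6) → π∥ = -2-6·λ ≈ -21.81665, π⊥ = -2-6·λ' ≈ -0.18335 ∈ [-1.2, 0.2) ⇒ IN Λ
candidate 4: (m,n)=(-3,-5) → π∥ = -3-5·λ ≈ -19.51388, π⊥ = -3-5·λ' ≈ -1.48612 ∉ [-1.2, 0.2) ⇒ out
candidate 5: (m,n)=(-1,-4) → π∥ = -1-4·λ ≈ -14.21110, π⊥ = -1-4·λ' ≈ 0.21110 ∉ [-1.2, 0.2) ⇒ out
candidate 6: (m,n)=(8,0) → π∥ = 8+0·λ ≈ 8.00000, π⊥ = 8+0·λ' ≈ 8.00000 ∉ [-1.2, 0.2) ⇒ out

3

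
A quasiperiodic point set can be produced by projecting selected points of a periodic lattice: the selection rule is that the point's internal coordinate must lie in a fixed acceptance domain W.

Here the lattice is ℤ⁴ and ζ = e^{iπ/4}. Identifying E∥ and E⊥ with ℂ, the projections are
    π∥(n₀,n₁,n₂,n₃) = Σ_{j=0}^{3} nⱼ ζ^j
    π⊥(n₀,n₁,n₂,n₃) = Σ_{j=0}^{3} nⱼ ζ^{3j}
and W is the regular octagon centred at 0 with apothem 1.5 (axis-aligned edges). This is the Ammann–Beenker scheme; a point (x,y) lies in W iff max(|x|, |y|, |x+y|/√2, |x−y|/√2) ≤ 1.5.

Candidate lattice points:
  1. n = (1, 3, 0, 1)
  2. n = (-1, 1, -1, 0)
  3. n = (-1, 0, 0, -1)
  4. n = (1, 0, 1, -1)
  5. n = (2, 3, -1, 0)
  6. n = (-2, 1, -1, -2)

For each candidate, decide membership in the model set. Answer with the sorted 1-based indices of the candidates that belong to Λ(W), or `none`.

none

With ζ = e^{iπ/4} the internal vectors are ζ^0,ζ^3,ζ^6,ζ^9.
candidate 1: n = (1, 3, 0, 1) → π⊥ ≈ (-0.414214, +2.828427); max(|x|,|y|,|x±y|/√2) = 2.828427 > 1.5 ⇒ ∉ W
candidate 2: n = (-1, 1, -1, 0) → π⊥ ≈ (-1.707107, +1.707107); max(|x|,|y|,|x±y|/√2) = 2.414214 > 1.5 ⇒ ∉ W
candidate 3: n = (-1, 0, 0, -1) → π⊥ ≈ (-1.707107, -0.707107); max(|x|,|y|,|x±y|/√2) = 1.707107 > 1.5 ⇒ ∉ W
candidate 4: n = (1, 0, 1, -1) → π⊥ ≈ (+0.292893, -1.707107); max(|x|,|y|,|x±y|/√2) = 1.707107 > 1.5 ⇒ ∉ W
candidate 5: n = (2, 3, -1, 0) → π⊥ ≈ (-0.121320, +3.121320); max(|x|,|y|,|x±y|/√2) = 3.121320 > 1.5 ⇒ ∉ W
candidate 6: n = (-2, 1, -1, -2) → π⊥ ≈ (-4.121320, +0.292893); max(|x|,|y|,|x±y|/√2) = 4.121320 > 1.5 ⇒ ∉ W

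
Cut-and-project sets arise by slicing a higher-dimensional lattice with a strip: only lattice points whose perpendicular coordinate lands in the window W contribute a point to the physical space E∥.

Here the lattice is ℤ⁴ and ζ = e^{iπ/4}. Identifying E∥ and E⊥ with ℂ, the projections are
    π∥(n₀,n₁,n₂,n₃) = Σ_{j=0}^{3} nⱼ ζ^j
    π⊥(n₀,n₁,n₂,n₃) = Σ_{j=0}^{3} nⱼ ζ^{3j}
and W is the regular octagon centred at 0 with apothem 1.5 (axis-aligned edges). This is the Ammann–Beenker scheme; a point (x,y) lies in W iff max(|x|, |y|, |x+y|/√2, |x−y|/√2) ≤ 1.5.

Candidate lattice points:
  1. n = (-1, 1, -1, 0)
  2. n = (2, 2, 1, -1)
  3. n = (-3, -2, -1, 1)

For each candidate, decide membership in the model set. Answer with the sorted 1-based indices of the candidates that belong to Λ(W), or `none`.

2, 3

Internal map: ζ^{3j} for j=0..3 gives (1,0), (−√2/2,√2/2), (0,−1), (√2/2,√2/2).
candidate 1: n = (-1, 1, -1, 0) → π⊥ ≈ (-1.7071, +1.7071); max(|x|,|y|,|x±y|/√2) = 2.4142 > 1.5 ⇒ ∉ W
candidate 2: n = (2, 2, 1, -1) → π⊥ ≈ (-0.1213, -0.2929); max(|x|,|y|,|x±y|/√2) = 0.2929 ≤ 1.5 ⇒ ∈ W
candidate 3: n = (-3, -2, -1, 1) → π⊥ ≈ (-0.8787, +0.2929); max(|x|,|y|,|x±y|/√2) = 0.8787 ≤ 1.5 ⇒ ∈ W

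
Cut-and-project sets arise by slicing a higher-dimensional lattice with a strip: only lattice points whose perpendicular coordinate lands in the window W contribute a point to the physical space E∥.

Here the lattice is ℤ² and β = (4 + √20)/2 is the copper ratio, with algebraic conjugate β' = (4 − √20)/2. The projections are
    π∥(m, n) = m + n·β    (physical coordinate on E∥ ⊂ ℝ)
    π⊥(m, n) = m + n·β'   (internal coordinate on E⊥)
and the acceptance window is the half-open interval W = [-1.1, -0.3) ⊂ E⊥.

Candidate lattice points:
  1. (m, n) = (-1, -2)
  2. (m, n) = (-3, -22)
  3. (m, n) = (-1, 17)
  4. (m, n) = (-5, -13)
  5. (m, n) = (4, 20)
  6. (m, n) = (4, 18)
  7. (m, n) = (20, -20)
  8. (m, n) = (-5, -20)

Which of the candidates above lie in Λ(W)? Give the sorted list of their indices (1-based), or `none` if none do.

Compute β' = (4−√20)/2 = -0.236068, so π⊥(m,n) = m -0.236068·n.
#1 (-1,-2): internal coord -1 + (-2)·β' = -0.527864; -0.527864 ∈ [-1.1, -0.3) → IN Λ
#2 (-3,-22): internal coord -3 + (-22)·β' = +2.193496; +2.193496 ∉ [-1.1, -0.3) → out
#3 (-1,17): internal coord -1 + (17)·β' = -5.013156; -5.013156 ∉ [-1.1, -0.3) → out
#4 (-5,-13): internal coord -5 + (-13)·β' = -1.931116; -1.931116 ∉ [-1.1, -0.3) → out
#5 (4,20): internal coord 4 + (20)·β' = -0.721360; -0.721360 ∈ [-1.1, -0.3) → IN Λ
#6 (4,18): internal coord 4 + (18)·β' = -0.249224; -0.249224 ∉ [-1.1, -0.3) → out
#7 (20,-20): internal coord 20 + (-20)·β' = +24.721360; +24.721360 ∉ [-1.1, -0.3) → out
#8 (-5,-20): internal coord -5 + (-20)·β' = -0.278640; -0.278640 ∉ [-1.1, -0.3) → out

1, 5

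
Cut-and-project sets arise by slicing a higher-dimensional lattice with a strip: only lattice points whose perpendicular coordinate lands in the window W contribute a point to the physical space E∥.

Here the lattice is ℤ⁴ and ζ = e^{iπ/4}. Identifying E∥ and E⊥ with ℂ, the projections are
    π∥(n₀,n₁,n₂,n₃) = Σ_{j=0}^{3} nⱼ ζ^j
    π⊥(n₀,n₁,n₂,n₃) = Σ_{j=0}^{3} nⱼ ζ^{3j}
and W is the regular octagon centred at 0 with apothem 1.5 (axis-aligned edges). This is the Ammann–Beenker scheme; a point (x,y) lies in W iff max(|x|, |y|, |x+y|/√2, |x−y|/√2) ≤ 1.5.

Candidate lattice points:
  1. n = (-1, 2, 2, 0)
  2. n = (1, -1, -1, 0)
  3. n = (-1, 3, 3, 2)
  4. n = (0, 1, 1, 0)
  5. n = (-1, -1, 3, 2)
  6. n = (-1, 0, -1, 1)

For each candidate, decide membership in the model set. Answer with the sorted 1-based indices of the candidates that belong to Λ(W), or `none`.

4

π⊥(n) = n₀ + n₁ζ³ + n₂ζ⁶ + n₃ζ⁹ where ζ = e^{iπ/4}.
#1 (-1, 2, 2, 0): internal (-2.41421, -0.58579); octagon support 2.41421 vs apothem 1.5 → ∉ W
#2 (1, -1, -1, 0): internal (1.70711, 0.29289); octagon support 1.70711 vs apothem 1.5 → ∉ W
#3 (-1, 3, 3, 2): internal (-1.70711, 0.53553); octagon support 1.70711 vs apothem 1.5 → ∉ W
#4 (0, 1, 1, 0): internal (-0.70711, -0.29289); octagon support 0.70711 vs apothem 1.5 → ∈ W
#5 (-1, -1, 3, 2): internal (1.12132, -2.29289); octagon support 2.41421 vs apothem 1.5 → ∉ W
#6 (-1, 0, -1, 1): internal (-0.29289, 1.70711); octagon support 1.70711 vs apothem 1.5 → ∉ W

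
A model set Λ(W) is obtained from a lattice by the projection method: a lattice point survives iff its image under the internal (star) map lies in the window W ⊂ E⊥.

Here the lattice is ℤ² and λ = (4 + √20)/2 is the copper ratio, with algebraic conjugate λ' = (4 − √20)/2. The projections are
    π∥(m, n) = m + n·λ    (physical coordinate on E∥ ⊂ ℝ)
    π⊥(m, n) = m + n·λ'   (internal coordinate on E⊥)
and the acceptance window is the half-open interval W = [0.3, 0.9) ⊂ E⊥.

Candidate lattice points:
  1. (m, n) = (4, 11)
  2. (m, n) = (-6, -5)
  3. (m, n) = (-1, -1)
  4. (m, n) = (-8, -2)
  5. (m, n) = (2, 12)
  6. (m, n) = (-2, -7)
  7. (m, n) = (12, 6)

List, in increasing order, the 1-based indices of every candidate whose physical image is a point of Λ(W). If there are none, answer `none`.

none

Numerically λ ≈ 4.236068 and λ' = −1/λ ≈ -0.236068.
#1 (4,11): internal coord 4 + (11)·λ' = +1.403252; +1.403252 ∉ [0.3, 0.9) → out
#2 (-6,-5): internal coord -6 + (-5)·λ' = -4.819660; -4.819660 ∉ [0.3, 0.9) → out
#3 (-1,-1): internal coord -1 + (-1)·λ' = -0.763932; -0.763932 ∉ [0.3, 0.9) → out
#4 (-8,-2): internal coord -8 + (-2)·λ' = -7.527864; -7.527864 ∉ [0.3, 0.9) → out
#5 (2,12): internal coord 2 + (12)·λ' = -0.832816; -0.832816 ∉ [0.3, 0.9) → out
#6 (-2,-7): internal coord -2 + (-7)·λ' = -0.347524; -0.347524 ∉ [0.3, 0.9) → out
#7 (12,6): internal coord 12 + (6)·λ' = +10.583592; +10.583592 ∉ [0.3, 0.9) → out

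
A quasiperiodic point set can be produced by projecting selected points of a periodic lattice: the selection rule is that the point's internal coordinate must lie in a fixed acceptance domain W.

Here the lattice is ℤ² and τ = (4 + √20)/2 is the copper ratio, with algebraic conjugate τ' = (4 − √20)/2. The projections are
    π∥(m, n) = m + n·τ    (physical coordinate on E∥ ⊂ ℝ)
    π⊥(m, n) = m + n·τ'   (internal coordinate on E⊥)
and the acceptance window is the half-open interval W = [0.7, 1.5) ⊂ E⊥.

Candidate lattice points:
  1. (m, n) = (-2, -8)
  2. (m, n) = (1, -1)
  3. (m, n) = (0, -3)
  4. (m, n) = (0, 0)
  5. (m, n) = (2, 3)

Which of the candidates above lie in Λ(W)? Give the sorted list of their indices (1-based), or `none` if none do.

Numerically τ ≈ 4.23607 and τ' = −1/τ ≈ -0.23607.
candidate 1: (m,n)=(-2,-8) → π∥ = -2-8·τ ≈ -35.88854, π⊥ = -2-8·τ' ≈ -0.11146 ∉ [0.7, 1.5) ⇒ out
candidate 2: (m,n)=(1,-1) → π∥ = 1-1·τ ≈ -3.23607, π⊥ = 1-1·τ' ≈ 1.23607 ∈ [0.7, 1.5) ⇒ IN Λ
candidate 3: (m,n)=(0,-3) → π∥ = 0-3·τ ≈ -12.70820, π⊥ = 0-3·τ' ≈ 0.70820 ∈ [0.7, 1.5) ⇒ IN Λ
candidate 4: (m,n)=(0,0) → π∥ = 0+0·τ ≈ 0.00000, π⊥ = 0+0·τ' ≈ 0.00000 ∉ [0.7, 1.5) ⇒ out
candidate 5: (m,n)=(2,3) → π∥ = 2+3·τ ≈ 14.70820, π⊥ = 2+3·τ' ≈ 1.29180 ∈ [0.7, 1.5) ⇒ IN Λ

2, 3, 5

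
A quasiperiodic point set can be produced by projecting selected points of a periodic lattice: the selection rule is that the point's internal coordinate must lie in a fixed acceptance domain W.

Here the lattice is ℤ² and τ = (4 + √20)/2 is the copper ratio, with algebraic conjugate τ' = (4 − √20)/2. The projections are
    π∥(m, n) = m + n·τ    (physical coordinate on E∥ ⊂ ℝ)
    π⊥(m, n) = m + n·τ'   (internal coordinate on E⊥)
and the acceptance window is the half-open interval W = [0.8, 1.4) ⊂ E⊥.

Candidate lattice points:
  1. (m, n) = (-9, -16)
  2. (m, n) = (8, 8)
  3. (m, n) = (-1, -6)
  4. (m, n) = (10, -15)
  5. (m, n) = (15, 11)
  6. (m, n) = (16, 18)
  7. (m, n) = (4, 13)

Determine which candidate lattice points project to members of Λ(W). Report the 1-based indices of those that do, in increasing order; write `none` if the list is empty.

τ' = (4−√20)/2 ≈ -0.236068.
#1 (-9,-16): internal coord -9 + (-16)·τ' = -5.222912; -5.222912 ∉ [0.8, 1.4) → out
#2 (8,8): internal coord 8 + (8)·τ' = +6.111456; +6.111456 ∉ [0.8, 1.4) → out
#3 (-1,-6): internal coord -1 + (-6)·τ' = +0.416408; +0.416408 ∉ [0.8, 1.4) → out
#4 (10,-15): internal coord 10 + (-15)·τ' = +13.541020; +13.541020 ∉ [0.8, 1.4) → out
#5 (15,11): internal coord 15 + (11)·τ' = +12.403252; +12.403252 ∉ [0.8, 1.4) → out
#6 (16,18): internal coord 16 + (18)·τ' = +11.750776; +11.750776 ∉ [0.8, 1.4) → out
#7 (4,13): internal coord 4 + (13)·τ' = +0.931116; +0.931116 ∈ [0.8, 1.4) → IN Λ

7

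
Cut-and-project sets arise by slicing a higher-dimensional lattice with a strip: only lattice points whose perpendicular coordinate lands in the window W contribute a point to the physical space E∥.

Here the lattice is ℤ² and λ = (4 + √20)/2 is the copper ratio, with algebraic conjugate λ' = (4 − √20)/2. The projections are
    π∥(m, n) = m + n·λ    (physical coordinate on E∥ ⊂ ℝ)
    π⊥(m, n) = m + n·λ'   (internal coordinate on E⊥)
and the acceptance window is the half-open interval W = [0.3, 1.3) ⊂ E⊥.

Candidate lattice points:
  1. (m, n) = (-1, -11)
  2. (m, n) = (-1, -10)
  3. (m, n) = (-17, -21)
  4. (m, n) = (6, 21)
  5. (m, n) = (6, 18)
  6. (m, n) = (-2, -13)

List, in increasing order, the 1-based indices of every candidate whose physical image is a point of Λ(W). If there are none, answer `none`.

Compute λ' = (4−√20)/2 = -0.236068, so π⊥(m,n) = m -0.236068·n.
candidate 1: (m,n)=(-1,-11) → π∥ = -1-11·λ ≈ -47.596748, π⊥ = -1-11·λ' ≈ 1.596748 ∉ [0.3, 1.3) ⇒ out
candidate 2: (m,n)=(-1,-10) → π∥ = -1-10·λ ≈ -43.360680, π⊥ = -1-10·λ' ≈ 1.360680 ∉ [0.3, 1.3) ⇒ out
candidate 3: (m,n)=(-17,-21) → π∥ = -17-21·λ ≈ -105.957428, π⊥ = -17-21·λ' ≈ -12.042572 ∉ [0.3, 1.3) ⇒ out
candidate 4: (m,n)=(6,21) → π∥ = 6+21·λ ≈ 94.957428, π⊥ = 6+21·λ' ≈ 1.042572 ∈ [0.3, 1.3) ⇒ IN Λ
candidate 5: (m,n)=(6,18) → π∥ = 6+18·λ ≈ 82.249224, π⊥ = 6+18·λ' ≈ 1.750776 ∉ [0.3, 1.3) ⇒ out
candidate 6: (m,n)=(-2,-13) → π∥ = -2-13·λ ≈ -57.068884, π⊥ = -2-13·λ' ≈ 1.068884 ∈ [0.3, 1.3) ⇒ IN Λ

4, 6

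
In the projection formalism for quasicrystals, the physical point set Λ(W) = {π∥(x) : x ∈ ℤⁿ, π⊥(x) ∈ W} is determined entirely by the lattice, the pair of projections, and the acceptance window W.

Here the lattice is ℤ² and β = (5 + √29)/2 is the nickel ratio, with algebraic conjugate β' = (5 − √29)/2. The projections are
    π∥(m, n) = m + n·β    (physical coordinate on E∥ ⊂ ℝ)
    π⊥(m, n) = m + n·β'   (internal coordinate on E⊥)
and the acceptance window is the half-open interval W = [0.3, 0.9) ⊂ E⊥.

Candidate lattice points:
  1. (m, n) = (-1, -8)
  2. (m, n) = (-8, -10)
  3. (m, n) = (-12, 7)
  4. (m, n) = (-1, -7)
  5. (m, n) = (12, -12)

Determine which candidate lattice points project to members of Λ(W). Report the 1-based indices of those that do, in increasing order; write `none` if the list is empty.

β' = (5−√29)/2 ≈ -0.192582.
candidate 1: (m,n)=(-1,-8) → π∥ = -1-8·β ≈ -42.540659, π⊥ = -1-8·β' ≈ 0.540659 ∈ [0.3, 0.9) ⇒ IN Λ
candidate 2: (m,n)=(-8,-10) → π∥ = -8-10·β ≈ -59.925824, π⊥ = -8-10·β' ≈ -6.074176 ∉ [0.3, 0.9) ⇒ out
candidate 3: (m,n)=(-12,7) → π∥ = -12+7·β ≈ 24.348077, π⊥ = -12+7·β' ≈ -13.348077 ∉ [0.3, 0.9) ⇒ out
candidate 4: (m,n)=(-1,-7) → π∥ = -1-7·β ≈ -37.348077, π⊥ = -1-7·β' ≈ 0.348077 ∈ [0.3, 0.9) ⇒ IN Λ
candidate 5: (m,n)=(12,-12) → π∥ = 12-12·β ≈ -50.310989, π⊥ = 12-12·β' ≈ 14.310989 ∉ [0.3, 0.9) ⇒ out

1, 4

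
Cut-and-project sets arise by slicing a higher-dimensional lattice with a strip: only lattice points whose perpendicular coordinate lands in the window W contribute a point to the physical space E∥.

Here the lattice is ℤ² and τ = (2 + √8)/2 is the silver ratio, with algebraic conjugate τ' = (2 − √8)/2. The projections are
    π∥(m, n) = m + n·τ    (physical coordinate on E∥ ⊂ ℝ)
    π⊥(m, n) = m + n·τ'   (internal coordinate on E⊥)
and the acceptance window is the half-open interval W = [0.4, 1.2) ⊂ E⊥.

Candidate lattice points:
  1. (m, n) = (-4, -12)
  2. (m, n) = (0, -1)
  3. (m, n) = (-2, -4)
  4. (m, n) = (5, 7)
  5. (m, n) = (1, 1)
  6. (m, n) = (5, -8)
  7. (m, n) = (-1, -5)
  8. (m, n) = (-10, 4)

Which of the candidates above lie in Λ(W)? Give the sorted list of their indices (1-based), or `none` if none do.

1, 2, 5, 7

Compute τ' = (2−√8)/2 = -0.414214, so π⊥(m,n) = m -0.414214·n.
candidate 1: (m,n)=(-4,-12) → π∥ = -4-12·τ ≈ -32.970563, π⊥ = -4-12·τ' ≈ 0.970563 ∈ [0.4, 1.2) ⇒ IN Λ
candidate 2: (m,n)=(0,-1) → π∥ = 0-1·τ ≈ -2.414214, π⊥ = 0-1·τ' ≈ 0.414214 ∈ [0.4, 1.2) ⇒ IN Λ
candidate 3: (m,n)=(-2,-4) → π∥ = -2-4·τ ≈ -11.656854, π⊥ = -2-4·τ' ≈ -0.343146 ∉ [0.4, 1.2) ⇒ out
candidate 4: (m,n)=(5,7) → π∥ = 5+7·τ ≈ 21.899495, π⊥ = 5+7·τ' ≈ 2.100505 ∉ [0.4, 1.2) ⇒ out
candidate 5: (m,n)=(1,1) → π∥ = 1+1·τ ≈ 3.414214, π⊥ = 1+1·τ' ≈ 0.585786 ∈ [0.4, 1.2) ⇒ IN Λ
candidate 6: (m,n)=(5,-8) → π∥ = 5-8·τ ≈ -14.313708, π⊥ = 5-8·τ' ≈ 8.313708 ∉ [0.4, 1.2) ⇒ out
candidate 7: (m,n)=(-1,-5) → π∥ = -1-5·τ ≈ -13.071068, π⊥ = -1-5·τ' ≈ 1.071068 ∈ [0.4, 1.2) ⇒ IN Λ
candidate 8: (m,n)=(-10,4) → π∥ = -10+4·τ ≈ -0.343146, π⊥ = -10+4·τ' ≈ -11.656854 ∉ [0.4, 1.2) ⇒ out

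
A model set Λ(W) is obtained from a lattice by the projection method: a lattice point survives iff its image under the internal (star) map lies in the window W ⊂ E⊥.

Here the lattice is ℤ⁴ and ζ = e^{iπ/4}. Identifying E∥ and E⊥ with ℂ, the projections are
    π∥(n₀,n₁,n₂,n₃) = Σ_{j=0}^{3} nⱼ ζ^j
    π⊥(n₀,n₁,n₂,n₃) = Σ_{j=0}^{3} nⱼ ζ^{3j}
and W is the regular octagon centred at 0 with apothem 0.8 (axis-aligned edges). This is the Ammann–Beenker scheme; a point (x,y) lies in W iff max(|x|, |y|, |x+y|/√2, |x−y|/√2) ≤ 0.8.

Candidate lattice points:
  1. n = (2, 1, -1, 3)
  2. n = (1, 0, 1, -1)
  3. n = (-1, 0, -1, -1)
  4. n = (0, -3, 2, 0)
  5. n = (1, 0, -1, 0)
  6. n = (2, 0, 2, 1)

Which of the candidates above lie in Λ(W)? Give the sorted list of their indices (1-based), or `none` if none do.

π⊥(n) = n₀ + n₁ζ³ + n₂ζ⁶ + n₃ζ⁹ where ζ = e^{iπ/4}.
#1 (2, 1, -1, 3): internal (3.41421, 3.82843); octagon support 5.12132 vs apothem 0.8 → ∉ W
#2 (1, 0, 1, -1): internal (0.29289, -1.70711); octagon support 1.70711 vs apothem 0.8 → ∉ W
#3 (-1, 0, -1, -1): internal (-1.70711, 0.29289); octagon support 1.70711 vs apothem 0.8 → ∉ W
#4 (0, -3, 2, 0): internal (2.12132, -4.12132); octagon support 4.41421 vs apothem 0.8 → ∉ W
#5 (1, 0, -1, 0): internal (1.00000, 1.00000); octagon support 1.41421 vs apothem 0.8 → ∉ W
#6 (2, 0, 2, 1): internal (2.70711, -1.29289); octagon support 2.82843 vs apothem 0.8 → ∉ W

none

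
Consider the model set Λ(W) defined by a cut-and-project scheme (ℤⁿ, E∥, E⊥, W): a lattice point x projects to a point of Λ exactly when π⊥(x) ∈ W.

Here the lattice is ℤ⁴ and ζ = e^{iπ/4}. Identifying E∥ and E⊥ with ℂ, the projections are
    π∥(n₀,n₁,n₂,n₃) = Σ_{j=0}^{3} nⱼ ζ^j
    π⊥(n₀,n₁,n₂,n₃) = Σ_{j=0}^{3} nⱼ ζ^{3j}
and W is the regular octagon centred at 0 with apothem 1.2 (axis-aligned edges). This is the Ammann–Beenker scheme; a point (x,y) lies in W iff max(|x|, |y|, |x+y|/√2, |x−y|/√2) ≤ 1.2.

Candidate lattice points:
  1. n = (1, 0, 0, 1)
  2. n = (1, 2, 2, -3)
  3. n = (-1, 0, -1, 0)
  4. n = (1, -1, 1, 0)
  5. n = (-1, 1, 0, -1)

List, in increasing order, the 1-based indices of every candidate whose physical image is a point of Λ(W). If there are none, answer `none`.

With ζ = e^{iπ/4} the internal vectors are ζ^0,ζ^3,ζ^6,ζ^9.
#1 (1, 0, 0, 1): internal (1.7071, 0.7071); octagon support 1.7071 vs apothem 1.2 → ∉ W
#2 (1, 2, 2, -3): internal (-2.5355, -2.7071); octagon support 3.7071 vs apothem 1.2 → ∉ W
#3 (-1, 0, -1, 0): internal (-1.0000, 1.0000); octagon support 1.4142 vs apothem 1.2 → ∉ W
#4 (1, -1, 1, 0): internal (1.7071, -1.7071); octagon support 2.4142 vs apothem 1.2 → ∉ W
#5 (-1, 1, 0, -1): internal (-2.4142, 0.0000); octagon support 2.4142 vs apothem 1.2 → ∉ W

none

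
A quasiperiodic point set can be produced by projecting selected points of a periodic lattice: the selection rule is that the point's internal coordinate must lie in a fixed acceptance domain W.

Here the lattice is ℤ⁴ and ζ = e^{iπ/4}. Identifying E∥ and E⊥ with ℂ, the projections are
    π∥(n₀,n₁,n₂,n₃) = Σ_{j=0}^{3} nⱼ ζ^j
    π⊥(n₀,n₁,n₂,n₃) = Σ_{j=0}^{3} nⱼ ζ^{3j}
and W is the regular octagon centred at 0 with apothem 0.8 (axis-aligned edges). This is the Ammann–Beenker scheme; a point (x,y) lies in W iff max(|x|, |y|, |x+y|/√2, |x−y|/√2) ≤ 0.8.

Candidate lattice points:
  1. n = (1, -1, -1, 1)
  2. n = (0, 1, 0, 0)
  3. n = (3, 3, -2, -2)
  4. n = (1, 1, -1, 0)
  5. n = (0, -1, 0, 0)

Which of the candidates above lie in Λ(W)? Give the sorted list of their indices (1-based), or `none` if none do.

none

π⊥(n) = n₀ + n₁ζ³ + n₂ζ⁶ + n₃ζ⁹ where ζ = e^{iπ/4}.
candidate 1: n = (1, -1, -1, 1) → π⊥ ≈ (+2.4142, +1.0000); max(|x|,|y|,|x±y|/√2) = 2.4142 > 0.8 ⇒ ∉ W
candidate 2: n = (0, 1, 0, 0) → π⊥ ≈ (-0.7071, +0.7071); max(|x|,|y|,|x±y|/√2) = 1.0000 > 0.8 ⇒ ∉ W
candidate 3: n = (3, 3, -2, -2) → π⊥ ≈ (-0.5355, +2.7071); max(|x|,|y|,|x±y|/√2) = 2.7071 > 0.8 ⇒ ∉ W
candidate 4: n = (1, 1, -1, 0) → π⊥ ≈ (+0.2929, +1.7071); max(|x|,|y|,|x±y|/√2) = 1.7071 > 0.8 ⇒ ∉ W
candidate 5: n = (0, -1, 0, 0) → π⊥ ≈ (+0.7071, -0.7071); max(|x|,|y|,|x±y|/√2) = 1.0000 > 0.8 ⇒ ∉ W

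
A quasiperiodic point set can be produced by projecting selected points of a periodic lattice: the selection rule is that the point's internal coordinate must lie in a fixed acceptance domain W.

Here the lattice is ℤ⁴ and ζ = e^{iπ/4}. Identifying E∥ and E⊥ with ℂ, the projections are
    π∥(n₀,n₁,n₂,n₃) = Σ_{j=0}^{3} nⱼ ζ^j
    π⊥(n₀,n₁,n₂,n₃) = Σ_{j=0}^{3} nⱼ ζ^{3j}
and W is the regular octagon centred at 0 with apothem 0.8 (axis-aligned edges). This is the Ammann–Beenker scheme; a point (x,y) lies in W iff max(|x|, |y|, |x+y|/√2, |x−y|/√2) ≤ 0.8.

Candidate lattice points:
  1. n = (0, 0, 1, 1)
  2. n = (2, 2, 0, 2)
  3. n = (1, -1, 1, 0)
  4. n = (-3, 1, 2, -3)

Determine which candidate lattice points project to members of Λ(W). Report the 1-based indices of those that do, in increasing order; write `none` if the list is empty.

1

With ζ = e^{iπ/4} the internal vectors are ζ^0,ζ^3,ζ^6,ζ^9.
candidate 1: n = (0, 0, 1, 1) → π⊥ ≈ (+0.70711, -0.29289); max(|x|,|y|,|x±y|/√2) = 0.70711 ≤ 0.8 ⇒ ∈ W
candidate 2: n = (2, 2, 0, 2) → π⊥ ≈ (+2.00000, +2.82843); max(|x|,|y|,|x±y|/√2) = 3.41421 > 0.8 ⇒ ∉ W
candidate 3: n = (1, -1, 1, 0) → π⊥ ≈ (+1.70711, -1.70711); max(|x|,|y|,|x±y|/√2) = 2.41421 > 0.8 ⇒ ∉ W
candidate 4: n = (-3, 1, 2, -3) → π⊥ ≈ (-5.82843, -3.41421); max(|x|,|y|,|x±y|/√2) = 6.53553 > 0.8 ⇒ ∉ W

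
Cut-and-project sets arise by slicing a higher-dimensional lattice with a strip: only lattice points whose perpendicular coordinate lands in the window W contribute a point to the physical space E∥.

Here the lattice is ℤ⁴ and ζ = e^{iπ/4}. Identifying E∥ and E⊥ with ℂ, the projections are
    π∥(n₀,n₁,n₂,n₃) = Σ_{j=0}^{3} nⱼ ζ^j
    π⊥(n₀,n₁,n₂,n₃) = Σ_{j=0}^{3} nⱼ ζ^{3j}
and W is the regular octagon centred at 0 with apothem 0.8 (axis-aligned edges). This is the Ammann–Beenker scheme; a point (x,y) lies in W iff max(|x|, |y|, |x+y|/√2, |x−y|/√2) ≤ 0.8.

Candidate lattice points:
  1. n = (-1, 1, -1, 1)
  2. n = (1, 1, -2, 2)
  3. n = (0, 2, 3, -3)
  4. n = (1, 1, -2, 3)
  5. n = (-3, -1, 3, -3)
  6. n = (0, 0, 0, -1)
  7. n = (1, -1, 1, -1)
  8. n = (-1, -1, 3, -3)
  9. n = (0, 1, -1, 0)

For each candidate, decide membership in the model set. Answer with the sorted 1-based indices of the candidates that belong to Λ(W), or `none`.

π⊥(n) = n₀ + n₁ζ³ + n₂ζ⁶ + n₃ζ⁹ where ζ = e^{iπ/4}.
#1 (-1, 1, -1, 1): internal (-1.000000, 2.414214); octagon support 2.414214 vs apothem 0.8 → ∉ W
#2 (1, 1, -2, 2): internal (1.707107, 4.121320); octagon support 4.121320 vs apothem 0.8 → ∉ W
#3 (0, 2, 3, -3): internal (-3.535534, -3.707107); octagon support 5.121320 vs apothem 0.8 → ∉ W
#4 (1, 1, -2, 3): internal (2.414214, 4.828427); octagon support 5.121320 vs apothem 0.8 → ∉ W
#5 (-3, -1, 3, -3): internal (-4.414214, -5.828427); octagon support 7.242641 vs apothem 0.8 → ∉ W
#6 (0, 0, 0, -1): internal (-0.707107, -0.707107); octagon support 1.000000 vs apothem 0.8 → ∉ W
#7 (1, -1, 1, -1): internal (1.000000, -2.414214); octagon support 2.414214 vs apothem 0.8 → ∉ W
#8 (-1, -1, 3, -3): internal (-2.414214, -5.828427); octagon support 5.828427 vs apothem 0.8 → ∉ W
#9 (0, 1, -1, 0): internal (-0.707107, 1.707107); octagon support 1.707107 vs apothem 0.8 → ∉ W

none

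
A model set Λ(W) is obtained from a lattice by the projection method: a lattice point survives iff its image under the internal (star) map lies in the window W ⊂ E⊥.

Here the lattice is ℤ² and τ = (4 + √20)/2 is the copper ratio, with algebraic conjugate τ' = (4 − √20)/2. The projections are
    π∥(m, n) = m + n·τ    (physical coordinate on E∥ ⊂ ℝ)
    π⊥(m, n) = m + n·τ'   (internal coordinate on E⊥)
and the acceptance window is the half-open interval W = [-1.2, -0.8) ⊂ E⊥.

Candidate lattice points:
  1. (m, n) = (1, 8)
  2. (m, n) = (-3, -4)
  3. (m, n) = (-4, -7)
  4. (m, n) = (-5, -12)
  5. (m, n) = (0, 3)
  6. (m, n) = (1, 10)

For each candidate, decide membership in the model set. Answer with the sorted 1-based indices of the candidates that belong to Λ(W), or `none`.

Numerically τ ≈ 4.2361 and τ' = −1/τ ≈ -0.2361.
candidate 1: (m,n)=(1,8) → π∥ = 1+8·τ ≈ 34.8885, π⊥ = 1+8·τ' ≈ -0.8885 ∈ [-1.2, -0.8) ⇒ IN Λ
candidate 2: (m,n)=(-3,-4) → π∥ = -3-4·τ ≈ -19.9443, π⊥ = -3-4·τ' ≈ -2.0557 ∉ [-1.2, -0.8) ⇒ out
candidate 3: (m,n)=(-4,-7) → π∥ = -4-7·τ ≈ -33.6525, π⊥ = -4-7·τ' ≈ -2.3475 ∉ [-1.2, -0.8) ⇒ out
candidate 4: (m,n)=(-5,-12) → π∥ = -5-12·τ ≈ -55.8328, π⊥ = -5-12·τ' ≈ -2.1672 ∉ [-1.2, -0.8) ⇒ out
candidate 5: (m,n)=(0,3) → π∥ = 0+3·τ ≈ 12.7082, π⊥ = 0+3·τ' ≈ -0.7082 ∉ [-1.2, -0.8) ⇒ out
candidate 6: (m,n)=(1,10) → π∥ = 1+10·τ ≈ 43.3607, π⊥ = 1+10·τ' ≈ -1.3607 ∉ [-1.2, -0.8) ⇒ out

1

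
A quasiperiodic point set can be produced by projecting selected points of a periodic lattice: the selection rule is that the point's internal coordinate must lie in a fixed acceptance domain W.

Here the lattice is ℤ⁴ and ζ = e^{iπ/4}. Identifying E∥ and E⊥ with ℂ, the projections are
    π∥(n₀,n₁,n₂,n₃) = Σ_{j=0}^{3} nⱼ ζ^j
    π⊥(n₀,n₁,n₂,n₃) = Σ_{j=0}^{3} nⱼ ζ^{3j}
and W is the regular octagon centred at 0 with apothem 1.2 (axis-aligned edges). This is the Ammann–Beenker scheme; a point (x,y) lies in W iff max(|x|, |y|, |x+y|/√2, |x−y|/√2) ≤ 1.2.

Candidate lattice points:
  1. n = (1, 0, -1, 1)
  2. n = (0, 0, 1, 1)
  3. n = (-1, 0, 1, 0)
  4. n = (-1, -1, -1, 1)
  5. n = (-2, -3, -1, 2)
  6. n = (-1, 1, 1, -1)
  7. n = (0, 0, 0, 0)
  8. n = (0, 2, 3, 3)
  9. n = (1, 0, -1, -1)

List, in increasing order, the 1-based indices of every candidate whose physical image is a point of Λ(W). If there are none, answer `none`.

2, 4, 7, 8, 9

With ζ = e^{iπ/4} the internal vectors are ζ^0,ζ^3,ζ^6,ζ^9.
candidate 1: n = (1, 0, -1, 1) → π⊥ ≈ (+1.707107, +1.707107); max(|x|,|y|,|x±y|/√2) = 2.414214 > 1.2 ⇒ ∉ W
candidate 2: n = (0, 0, 1, 1) → π⊥ ≈ (+0.707107, -0.292893); max(|x|,|y|,|x±y|/√2) = 0.707107 ≤ 1.2 ⇒ ∈ W
candidate 3: n = (-1, 0, 1, 0) → π⊥ ≈ (-1.000000, -1.000000); max(|x|,|y|,|x±y|/√2) = 1.414214 > 1.2 ⇒ ∉ W
candidate 4: n = (-1, -1, -1, 1) → π⊥ ≈ (+0.414214, +1.000000); max(|x|,|y|,|x±y|/√2) = 1.000000 ≤ 1.2 ⇒ ∈ W
candidate 5: n = (-2, -3, -1, 2) → π⊥ ≈ (+1.535534, +0.292893); max(|x|,|y|,|x±y|/√2) = 1.535534 > 1.2 ⇒ ∉ W
candidate 6: n = (-1, 1, 1, -1) → π⊥ ≈ (-2.414214, -1.000000); max(|x|,|y|,|x±y|/√2) = 2.414214 > 1.2 ⇒ ∉ W
candidate 7: n = (0, 0, 0, 0) → π⊥ ≈ (+0.000000, +0.000000); max(|x|,|y|,|x±y|/√2) = 0.000000 ≤ 1.2 ⇒ ∈ W
candidate 8: n = (0, 2, 3, 3) → π⊥ ≈ (+0.707107, +0.535534); max(|x|,|y|,|x±y|/√2) = 0.878680 ≤ 1.2 ⇒ ∈ W
candidate 9: n = (1, 0, -1, -1) → π⊥ ≈ (+0.292893, +0.292893); max(|x|,|y|,|x±y|/√2) = 0.414214 ≤ 1.2 ⇒ ∈ W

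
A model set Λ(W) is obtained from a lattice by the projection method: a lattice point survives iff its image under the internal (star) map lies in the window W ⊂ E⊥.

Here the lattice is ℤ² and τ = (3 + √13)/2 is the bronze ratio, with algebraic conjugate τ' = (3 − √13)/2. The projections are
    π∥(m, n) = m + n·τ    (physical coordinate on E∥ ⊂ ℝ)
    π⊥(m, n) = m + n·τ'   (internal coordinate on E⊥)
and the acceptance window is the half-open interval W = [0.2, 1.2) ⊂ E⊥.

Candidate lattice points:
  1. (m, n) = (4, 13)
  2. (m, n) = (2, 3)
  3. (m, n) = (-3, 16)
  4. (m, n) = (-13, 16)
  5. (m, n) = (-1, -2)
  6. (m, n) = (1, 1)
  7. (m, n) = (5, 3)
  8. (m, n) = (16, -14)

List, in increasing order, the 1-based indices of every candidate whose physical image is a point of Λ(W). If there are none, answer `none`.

2, 6

Numerically τ ≈ 3.3028 and τ' = −1/τ ≈ -0.3028.
#1 (4,13): internal coord 4 + (13)·τ' = +0.0639; +0.0639 ∉ [0.2, 1.2) → out
#2 (2,3): internal coord 2 + (3)·τ' = +1.0917; +1.0917 ∈ [0.2, 1.2) → IN Λ
#3 (-3,16): internal coord -3 + (16)·τ' = -7.8444; -7.8444 ∉ [0.2, 1.2) → out
#4 (-13,16): internal coord -13 + (16)·τ' = -17.8444; -17.8444 ∉ [0.2, 1.2) → out
#5 (-1,-2): internal coord -1 + (-2)·τ' = -0.3944; -0.3944 ∉ [0.2, 1.2) → out
#6 (1,1): internal coord 1 + (1)·τ' = +0.6972; +0.6972 ∈ [0.2, 1.2) → IN Λ
#7 (5,3): internal coord 5 + (3)·τ' = +4.0917; +4.0917 ∉ [0.2, 1.2) → out
#8 (16,-14): internal coord 16 + (-14)·τ' = +20.2389; +20.2389 ∉ [0.2, 1.2) → out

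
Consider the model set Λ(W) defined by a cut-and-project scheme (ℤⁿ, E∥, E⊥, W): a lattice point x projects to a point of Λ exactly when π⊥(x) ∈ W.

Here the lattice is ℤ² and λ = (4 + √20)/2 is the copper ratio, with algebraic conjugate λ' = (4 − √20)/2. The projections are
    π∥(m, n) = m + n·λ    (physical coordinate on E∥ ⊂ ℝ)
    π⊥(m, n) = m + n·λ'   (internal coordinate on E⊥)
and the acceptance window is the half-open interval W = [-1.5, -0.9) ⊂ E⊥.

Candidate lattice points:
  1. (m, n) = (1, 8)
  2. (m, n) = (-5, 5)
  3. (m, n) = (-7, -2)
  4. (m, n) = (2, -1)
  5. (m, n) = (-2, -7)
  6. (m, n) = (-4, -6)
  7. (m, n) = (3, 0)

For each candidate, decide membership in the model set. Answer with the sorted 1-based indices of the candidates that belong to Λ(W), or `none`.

none

λ' = (4−√20)/2 ≈ -0.23607.
[1] lift (1,8): star map gives -0.88854; window check -1.5 ≤ -0.88854 < -0.9 is false → out
[2] lift (-5,5): star map gives -6.18034; window check -1.5 ≤ -6.18034 < -0.9 is false → out
[3] lift (-7,-2): star map gives -6.52786; window check -1.5 ≤ -6.52786 < -0.9 is false → out
[4] lift (2,-1): star map gives 2.23607; window check -1.5 ≤ 2.23607 < -0.9 is false → out
[5] lift (-2,-7): star map gives -0.34752; window check -1.5 ≤ -0.34752 < -0.9 is false → out
[6] lift (-4,-6): star map gives -2.58359; window check -1.5 ≤ -2.58359 < -0.9 is false → out
[7] lift (3,0): star map gives 3.00000; window check -1.5 ≤ 3.00000 < -0.9 is false → out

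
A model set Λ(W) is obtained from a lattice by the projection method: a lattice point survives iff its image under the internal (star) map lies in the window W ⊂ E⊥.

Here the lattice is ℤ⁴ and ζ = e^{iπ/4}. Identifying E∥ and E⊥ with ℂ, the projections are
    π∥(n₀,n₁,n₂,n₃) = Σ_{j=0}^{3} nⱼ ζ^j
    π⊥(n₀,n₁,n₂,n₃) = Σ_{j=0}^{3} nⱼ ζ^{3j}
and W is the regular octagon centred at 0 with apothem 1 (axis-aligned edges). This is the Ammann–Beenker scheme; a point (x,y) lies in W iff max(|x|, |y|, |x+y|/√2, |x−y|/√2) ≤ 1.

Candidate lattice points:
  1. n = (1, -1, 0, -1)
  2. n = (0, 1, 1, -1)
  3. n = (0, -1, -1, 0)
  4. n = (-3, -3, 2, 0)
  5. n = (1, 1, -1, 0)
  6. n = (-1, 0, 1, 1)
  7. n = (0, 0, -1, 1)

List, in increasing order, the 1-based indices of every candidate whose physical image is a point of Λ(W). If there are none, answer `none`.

3, 6

Internal map: ζ^{3j} for j=0..3 gives (1,0), (−√2/2,√2/2), (0,−1), (√2/2,√2/2).
#1 (1, -1, 0, -1): internal (1.000000, -1.414214); octagon support 1.707107 vs apothem 1 → ∉ W
#2 (0, 1, 1, -1): internal (-1.414214, -1.000000); octagon support 1.707107 vs apothem 1 → ∉ W
#3 (0, -1, -1, 0): internal (0.707107, 0.292893); octagon support 0.707107 vs apothem 1 → ∈ W
#4 (-3, -3, 2, 0): internal (-0.878680, -4.121320); octagon support 4.121320 vs apothem 1 → ∉ W
#5 (1, 1, -1, 0): internal (0.292893, 1.707107); octagon support 1.707107 vs apothem 1 → ∉ W
#6 (-1, 0, 1, 1): internal (-0.292893, -0.292893); octagon support 0.414214 vs apothem 1 → ∈ W
#7 (0, 0, -1, 1): internal (0.707107, 1.707107); octagon support 1.707107 vs apothem 1 → ∉ W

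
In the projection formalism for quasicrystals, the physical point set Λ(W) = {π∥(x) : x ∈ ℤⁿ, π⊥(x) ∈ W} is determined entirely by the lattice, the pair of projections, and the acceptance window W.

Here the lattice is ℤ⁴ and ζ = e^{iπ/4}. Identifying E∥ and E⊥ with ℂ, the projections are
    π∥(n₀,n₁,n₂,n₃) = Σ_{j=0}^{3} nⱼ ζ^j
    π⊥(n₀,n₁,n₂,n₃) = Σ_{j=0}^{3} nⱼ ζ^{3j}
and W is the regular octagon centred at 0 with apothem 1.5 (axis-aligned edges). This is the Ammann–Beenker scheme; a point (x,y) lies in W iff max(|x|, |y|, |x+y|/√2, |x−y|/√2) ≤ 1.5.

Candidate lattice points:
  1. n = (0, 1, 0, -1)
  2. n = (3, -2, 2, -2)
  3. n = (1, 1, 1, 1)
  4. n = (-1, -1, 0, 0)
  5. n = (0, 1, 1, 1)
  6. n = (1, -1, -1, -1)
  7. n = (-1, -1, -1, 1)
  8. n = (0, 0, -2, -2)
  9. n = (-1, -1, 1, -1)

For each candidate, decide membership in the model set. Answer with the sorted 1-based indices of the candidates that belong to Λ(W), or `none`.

1, 3, 4, 5, 6, 7, 8

Internal map: ζ^{3j} for j=0..3 gives (1,0), (−√2/2,√2/2), (0,−1), (√2/2,√2/2).
#1 (0, 1, 0, -1): internal (-1.41421, 0.00000); octagon support 1.41421 vs apothem 1.5 → ∈ W
#2 (3, -2, 2, -2): internal (3.00000, -4.82843); octagon support 5.53553 vs apothem 1.5 → ∉ W
#3 (1, 1, 1, 1): internal (1.00000, 0.41421); octagon support 1.00000 vs apothem 1.5 → ∈ W
#4 (-1, -1, 0, 0): internal (-0.29289, -0.70711); octagon support 0.70711 vs apothem 1.5 → ∈ W
#5 (0, 1, 1, 1): internal (0.00000, 0.41421); octagon support 0.41421 vs apothem 1.5 → ∈ W
#6 (1, -1, -1, -1): internal (1.00000, -0.41421); octagon support 1.00000 vs apothem 1.5 → ∈ W
#7 (-1, -1, -1, 1): internal (0.41421, 1.00000); octagon support 1.00000 vs apothem 1.5 → ∈ W
#8 (0, 0, -2, -2): internal (-1.41421, 0.58579); octagon support 1.41421 vs apothem 1.5 → ∈ W
#9 (-1, -1, 1, -1): internal (-1.00000, -2.41421); octagon support 2.41421 vs apothem 1.5 → ∉ W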